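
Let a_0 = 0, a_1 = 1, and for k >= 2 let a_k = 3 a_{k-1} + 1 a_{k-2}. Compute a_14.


Iterating the recurrence forward:
a_0 = 0
a_1 = 1
a_2 = 3*1 + 1*0 = 3
a_3 = 3*3 + 1*1 = 10
a_4 = 3*10 + 1*3 = 33
a_5 = 3*33 + 1*10 = 109
a_6 = 3*109 + 1*33 = 360
a_7 = 3*360 + 1*109 = 1189
a_8 = 3*1189 + 1*360 = 3927
a_9 = 3*3927 + 1*1189 = 12970
a_10 = 3*12970 + 1*3927 = 42837
a_11 = 3*42837 + 1*12970 = 141481
a_12 = 3*141481 + 1*42837 = 467280
a_13 = 3*467280 + 1*141481 = 1543321
a_14 = 3*1543321 + 1*467280 = 5097243
So a_14 = 5097243.

5097243


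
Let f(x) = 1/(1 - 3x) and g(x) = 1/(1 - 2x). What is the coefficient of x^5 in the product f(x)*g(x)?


The coefficient of x^n in f*g is the Cauchy product: sum_{k=0}^{n} a^k * b^(n-k).
With a=3, b=2, n=5:
sum_{k=0}^{5} 3^k * 2^(5-k)
= 665

665


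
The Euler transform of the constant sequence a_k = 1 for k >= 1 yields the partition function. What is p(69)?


The Euler transform converts the sequence a_k = 1 into the number of integer partitions.
Using the recurrence or dynamic programming:
p(69) = 3554345

3554345


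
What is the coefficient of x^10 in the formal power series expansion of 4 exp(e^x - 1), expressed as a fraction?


exp(e^x - 1) is the exponential generating function for the Bell numbers Bell_k: exp(e^x - 1) = sum_{k>=0} Bell_k x^k / k!.
So the coefficient of x^10 in 4 exp(e^x - 1) is 4 Bell_10 / 10!.
Computing: Bell_10 = 115975 and 10! = 3628800, giving
4 * 115975/3628800 = 4639/36288.

4639/36288


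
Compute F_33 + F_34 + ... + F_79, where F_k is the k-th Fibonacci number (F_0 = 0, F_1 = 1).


Use the identity sum_{k=0}^{N} F_k = F_{N+2} - 1 (which follows from F_{k+2} - F_{k+1} = F_k). Then
sum_{k=33}^{79} F_k = (F_{81} - 1) - (F_{34} - 1) = F_{81} - F_{34}.
Computing: F_{81} = 37889062373143906, F_{34} = 5702887, so
Sum = 37889062373143906 - 5702887 = 37889062367441019.

37889062367441019


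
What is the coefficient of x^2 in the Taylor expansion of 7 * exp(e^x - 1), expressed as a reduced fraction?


exp(e^x - 1) = sum_{k>=0} Bell_k x^k / k!, where Bell_k is the k-th Bell number.
So the coefficient of x^2 is 7 * Bell_2 / 2!.
Computing: Bell_2 = 2 and 2! = 2, giving
7 * 2/2 = 7.

7


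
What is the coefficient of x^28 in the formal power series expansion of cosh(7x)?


The Maclaurin series is cosh(t) = sum_{m>=0} t^(2m) / (2m)!, so substituting t = 7x, only even powers of x are nonzero, with coefficient of x^(2m) equal to 7^(2m) / (2m)!.
For x^28 the coefficient is 7^28/28! = 459986536544739960976801/304888344611713860501504000000 = 191581231380566414401/126983900296423931904000000.

191581231380566414401/126983900296423931904000000


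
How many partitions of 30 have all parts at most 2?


Using the generating function (1-x)^(-1)(1-x^2)^(-1),
the coefficient of x^30 counts these restricted partitions.
Result = 16

16


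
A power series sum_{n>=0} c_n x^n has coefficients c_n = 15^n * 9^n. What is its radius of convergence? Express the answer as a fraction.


By the root test (Cauchy-Hadamard), the radius is R = 1 / limsup_n |c_n|^(1/n).
Here |c_n|^(1/n) = (15^n * 9^n)^(1/n) = 15 * 9 = 135 for all n.
So R = 1/135 = 1/135.

1/135


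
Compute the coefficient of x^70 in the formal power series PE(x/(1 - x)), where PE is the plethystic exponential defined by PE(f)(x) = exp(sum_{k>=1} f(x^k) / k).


For f(x) = x/(1 - x) we have
sum_{k>=1} f(x^k) / k = sum_{k>=1} (1/k) * x^k / (1 - x^k) = sum_{k, m >= 1} x^(k m) / k,
which after exponentiating simplifies to
PE(x/(1 - x)) = prod_{k>=1} 1 / (1 - x^k).
This is the generating function for the partition function p(n), so the coefficient of x^70 is p(70).
Computing p(70) by dynamic programming over parts 1, 2, ..., 70: p(70) = 4087968.

4087968


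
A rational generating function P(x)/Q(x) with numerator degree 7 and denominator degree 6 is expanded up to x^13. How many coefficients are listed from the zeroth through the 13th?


Expanding up to x^13 gives the coefficients for x^0, x^1, ..., x^13.
That is 13 + 1 = 14 coefficients in total.

14


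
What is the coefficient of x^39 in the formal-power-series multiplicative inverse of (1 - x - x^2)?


Let the inverse be f(x) = sum_{k>=0} a_k x^k. From f(x) * (1 - x - x^2) = 1 and matching coefficients:
 x^0: a_0 = 1.
 x^1: a_1 - a_0 = 0, so a_1 = 1.
 x^k (k >= 2): a_k - a_{k-1} - a_{k-2} = 0, i.e. a_k = a_{k-1} + a_{k-2}.
This is the Fibonacci-type recurrence shifted so that a_0 = a_1 = 1.
Iterating: a_0=1, a_1=1, a_2=2, a_3=3, a_4=5, a_5=8, a_6=13, a_7=21, a_8=34, a_9=55, ...
a_39 = 102334155.

102334155


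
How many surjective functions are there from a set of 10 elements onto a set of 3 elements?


By inclusion-exclusion on which target elements are missed, the number of surjections from an n-set onto a k-set is
surj(n, k) = sum_{j=0}^{k} (-1)^j C(k, j) (k - j)^n.
Equivalently surj(n, k) = k! * S(n, k), where S(n, k) is the Stirling number of the second kind.
For n = 10, k = 3:
S(10, 3) = 9330, so
surj = 3! * 9330 = 6 * 9330 = 55980.

55980


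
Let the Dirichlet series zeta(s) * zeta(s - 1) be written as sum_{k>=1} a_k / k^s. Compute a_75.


Convolution gives a_k = sum_{d | k} d * 1 = sum_{d | k} d = sigma(k), the sum of positive divisors of k.
For k = 75, the divisors are 1, 3, 5, 15, 25, 75, so
sigma(75) = 1 + 3 + 5 + 15 + 25 + 75 = 124.

124


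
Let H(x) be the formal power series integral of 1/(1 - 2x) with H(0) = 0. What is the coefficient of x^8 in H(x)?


1/(1 - 2x) = sum_{k>=0} 2^k x^k. Integrating termwise with H(0) = 0:
H(x) = sum_{k>=0} 2^k x^(k+1) / (k+1) = sum_{m>=1} 2^(m-1) x^m / m.
For m = 8: 2^7/8 = 128/8 = 16.

16


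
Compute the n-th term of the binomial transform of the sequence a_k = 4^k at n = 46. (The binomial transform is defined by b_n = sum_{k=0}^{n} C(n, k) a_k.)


With a_k = 4^k, b_n = sum_{k=0}^{n} C(n, k) 4^k = (1 + 4)^n by the binomial theorem.
For n = 46: (1 + 4)^46 = 5^46 = 142108547152020037174224853515625.

142108547152020037174224853515625


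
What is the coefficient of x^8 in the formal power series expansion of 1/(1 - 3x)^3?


The general identity 1/(1 - c x)^r = sum_{k>=0} c^k C(k + r - 1, r - 1) x^k follows by substituting y = c x into 1/(1 - y)^r = sum_{k>=0} C(k + r - 1, r - 1) y^k.
For c = 3, r = 3, k = 8:
3^8 * C(10, 2) = 6561 * 45 = 295245.

295245


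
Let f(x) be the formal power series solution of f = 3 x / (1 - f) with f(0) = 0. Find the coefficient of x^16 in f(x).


Apply Lagrange inversion: f = 3 x * phi(f) with phi(t) = 1/(1 - t), so
[x^n] f = 3^n * (1/n) [t^(n-1)] phi(t)^n = 3^n * (1/n) [t^(n-1)] (1 - t)^(-n) = 3^n * (1/n) C(2n - 2, n - 1) = 3^n * C_{n-1}.
For n = 16: C_15 = C(30, 15) / 16 = 155117520/16 = 9694845.
With the 3^16 = 43046721 factor, the coefficient is 43046721 * 9694845 = 417331287853245.

417331287853245


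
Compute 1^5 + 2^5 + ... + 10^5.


This power sum has a closed form given by Faulhaber's formula
sum_{k=1}^{m} k^p = (1 / (p + 1)) * sum_{j=0}^{p} C(p + 1, j) B_j m^(p + 1 - j),
but for small m direct computation is fastest:
1 + 32 + 243 + 1024 + 3125 + 7776 + 16807 + 32768 + 59049 + 100000 = 220825.

220825


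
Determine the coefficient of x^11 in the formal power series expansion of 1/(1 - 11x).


The geometric series identity gives 1/(1 - c x) = sum_{k>=0} c^k x^k, so the coefficient of x^k is c^k.
Here c = 11 and k = 11.
Computing: 11^11 = 285311670611

285311670611


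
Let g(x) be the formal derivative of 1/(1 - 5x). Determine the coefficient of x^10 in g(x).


Differentiate termwise: d/dx sum_{k>=0} 5^k x^k = sum_{k>=1} k 5^k x^(k-1) = sum_{j>=0} (j+1) 5^(j+1) x^j.
Equivalently, d/dx [1/(1 - 5x)] = 5/(1 - 5x)^2.
For j = 10: 11 * 5^11 = 11 * 48828125 = 537109375.

537109375


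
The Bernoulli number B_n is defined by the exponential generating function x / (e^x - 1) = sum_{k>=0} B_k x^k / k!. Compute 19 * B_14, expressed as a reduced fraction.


Bernoulli numbers can also be computed recursively via B_0 = 1 and sum_{j=0}^{m} C(m+1, j) B_j = 0 for m >= 1. Odd-index Bernoulli numbers vanish for k >= 3.
Computing B_14 = 7/6, so 19 * B_14 = 19 * 7/6 = 133/6.

133/6


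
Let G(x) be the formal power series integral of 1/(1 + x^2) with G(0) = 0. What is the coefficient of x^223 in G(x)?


1/(1 + x^2) = sum_{j>=0} (-1)^j x^(2j). Integrating termwise with G(0) = 0:
G(x) = sum_{j>=0} (-1)^j x^(2j+1) / (2j+1) = arctan(x).
Only odd powers are nonzero. For x^223 write 223 = 2*111 + 1, giving
(-1)^111 / 223 = -1/223 = -1/223.

-1/223


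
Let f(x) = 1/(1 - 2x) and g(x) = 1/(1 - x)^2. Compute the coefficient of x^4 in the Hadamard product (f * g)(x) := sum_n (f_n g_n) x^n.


f has coefficients f_k = 2^k. For g = 1/(1 - x)^2 the coefficient is g_k = C(k + 1, 1) = k + 1. The Hadamard coefficient is (f * g)_k = 2^k * (k + 1).
For k = 4: 2^4 * 5 = 16 * 5 = 80.

80


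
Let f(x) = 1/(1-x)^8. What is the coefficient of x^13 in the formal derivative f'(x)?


Differentiate: d/dx [ 1/(1-x)^r ] = r / (1-x)^(r+1).
Here r = 8, so f'(x) = 8 / (1-x)^9.
The expansion of 1/(1-x)^(r+1) has coefficient of x^n equal to C(n+r, r).
So the coefficient of x^13 in f'(x) is
8 * C(21, 8) = 8 * 203490 = 1627920

1627920


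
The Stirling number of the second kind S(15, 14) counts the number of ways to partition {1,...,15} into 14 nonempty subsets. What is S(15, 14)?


Using the explicit formula S(n,k) = (1/k!) sum_{j=0}^{k} (-1)^(k-j) C(k,j) j^n:
S(15, 14) = 105
Equivalently, S(n,k) is n! times the coefficient of x^n in the EGF (e^x - 1)^k / k!.

105


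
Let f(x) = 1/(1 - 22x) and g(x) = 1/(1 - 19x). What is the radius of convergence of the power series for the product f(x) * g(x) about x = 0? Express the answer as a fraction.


The radius of 1/(1 - 22x) is 1/22 (nearest singularity at x = 1/22), and the radius of 1/(1 - 19x) is 1/19.
The product f(x)*g(x) = 1/((1 - 22x)(1 - 19x)) has singularities at both 1/22 and 1/19, so its radius of convergence is the distance to the nearest one:
min(1/22, 1/19) = 1/22.

1/22


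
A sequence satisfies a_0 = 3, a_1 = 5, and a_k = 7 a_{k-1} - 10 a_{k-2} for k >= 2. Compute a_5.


The characteristic equation is t^2 - 7 t + 10 = 0, with roots r_1 = 5 and r_2 = 2 (so c_1 = r_1 + r_2, c_2 = -r_1 r_2 as required).
One can use the closed form a_n = A r_1^n + B r_2^n, but direct iteration is more reliable:
a_0 = 3, a_1 = 5, a_2 = 5, a_3 = -15, a_4 = -155, a_5 = -935.
So a_5 = -935.

-935


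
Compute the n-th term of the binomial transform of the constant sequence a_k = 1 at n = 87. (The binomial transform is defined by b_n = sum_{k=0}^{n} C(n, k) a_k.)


With a_k = 1 for all k, b_n = sum_{k=0}^{n} C(n, k) = 2^n by the binomial theorem.
For n = 87: 2^87 = 154742504910672534362390528.

154742504910672534362390528


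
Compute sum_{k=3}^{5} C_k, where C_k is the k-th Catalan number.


C_3 through C_5: 5, 14, 42
Sum = 5 + 14 + 42
= 61

61


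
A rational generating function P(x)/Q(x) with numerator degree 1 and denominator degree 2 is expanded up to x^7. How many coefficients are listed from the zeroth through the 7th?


Expanding up to x^7 gives the coefficients for x^0, x^1, ..., x^7.
That is 7 + 1 = 8 coefficients in total.

8


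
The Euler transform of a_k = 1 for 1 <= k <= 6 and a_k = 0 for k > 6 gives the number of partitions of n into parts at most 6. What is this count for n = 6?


Partitions of 6 into parts at most 6:
Using generating function (1-x)^(-1)(1-x^2)^(-1)...(1-x^6)^(-1),
the coefficient of x^6 = 11

11


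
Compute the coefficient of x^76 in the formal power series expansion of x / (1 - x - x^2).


Let f(x) = sum_{k>=0} a_k x^k. Multiplying f(x) * (1 - x - x^2) = x and matching coefficients gives a_0 = 0, a_1 = 1, and a_k = a_{k-1} + a_{k-2} for k >= 2. These are the Fibonacci numbers F_k.
Iterating from F_0 = 0, F_1 = 1:
F_0=0, F_1=1, F_2=1, F_3=2, F_4=3, F_5=5, F_6=8, F_7=13, F_8=21, F_9=34, ...
F_76 = 3416454622906707.

3416454622906707


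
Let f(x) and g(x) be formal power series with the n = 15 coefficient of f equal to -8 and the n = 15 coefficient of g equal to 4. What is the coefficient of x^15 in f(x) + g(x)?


Addition of formal power series is termwise.
The coefficient of x^15 in f + g = -8 + 4
= -4

-4


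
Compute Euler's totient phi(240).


phi(n) counts integers in [1, n] coprime to n. Using the multiplicative formula phi(n) = n * prod_{p | n} (1 - 1/p):
240 = 2^4 * 3 * 5, so
phi(240) = 240 * (1 - 1/2) * (1 - 1/3) * (1 - 1/5) = 64.

64


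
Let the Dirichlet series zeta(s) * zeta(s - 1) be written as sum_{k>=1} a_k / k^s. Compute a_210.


Convolution gives a_k = sum_{d | k} d * 1 = sum_{d | k} d = sigma(k), the sum of positive divisors of k.
For k = 210, the divisors are 1, 2, 3, 5, 6, 7, 10, 14, 15, 21, 30, 35, 42, 70, 105, 210, so
sigma(210) = 1 + 2 + 3 + 5 + 6 + 7 + 10 + 14 + 15 + 21 + 30 + 35 + 42 + 70 + 105 + 210 = 576.

576


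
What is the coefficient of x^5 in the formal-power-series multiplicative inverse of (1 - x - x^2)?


Let the inverse be f(x) = sum_{k>=0} a_k x^k. From f(x) * (1 - x - x^2) = 1 and matching coefficients:
 x^0: a_0 = 1.
 x^1: a_1 - a_0 = 0, so a_1 = 1.
 x^k (k >= 2): a_k - a_{k-1} - a_{k-2} = 0, i.e. a_k = a_{k-1} + a_{k-2}.
This is the Fibonacci-type recurrence shifted so that a_0 = a_1 = 1.
Iterating: a_0=1, a_1=1, a_2=2, a_3=3, a_4=5, a_5=8
a_5 = 8.

8


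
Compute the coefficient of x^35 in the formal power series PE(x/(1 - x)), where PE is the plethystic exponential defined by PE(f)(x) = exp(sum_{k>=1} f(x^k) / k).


For f(x) = x/(1 - x) we have
sum_{k>=1} f(x^k) / k = sum_{k>=1} (1/k) * x^k / (1 - x^k) = sum_{k, m >= 1} x^(k m) / k,
which after exponentiating simplifies to
PE(x/(1 - x)) = prod_{k>=1} 1 / (1 - x^k).
This is the generating function for the partition function p(n), so the coefficient of x^35 is p(35).
Computing p(35) by dynamic programming over parts 1, 2, ..., 35: p(35) = 14883.

14883


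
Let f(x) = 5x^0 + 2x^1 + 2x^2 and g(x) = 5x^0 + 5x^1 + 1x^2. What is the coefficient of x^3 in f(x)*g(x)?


Cauchy product at x^3:
2*1 + 2*5
= 12

12


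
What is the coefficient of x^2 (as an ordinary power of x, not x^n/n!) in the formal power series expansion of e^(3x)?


The exponential series is e^y = sum_{k>=0} y^k / k!. Substituting y = 3x gives
e^(3x) = sum_{k>=0} 3^k x^k / k!.
So the coefficient of x^n is a^n/n! with a = 3, n = 2:
3^2 / 2! = 9/2 = 9/2

9/2


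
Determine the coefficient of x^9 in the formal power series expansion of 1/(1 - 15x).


The geometric series identity gives 1/(1 - c x) = sum_{k>=0} c^k x^k, so the coefficient of x^k is c^k.
Here c = 15 and k = 9.
Computing: 15^9 = 38443359375

38443359375


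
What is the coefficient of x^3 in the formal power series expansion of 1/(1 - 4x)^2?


The general identity 1/(1 - c x)^r = sum_{k>=0} c^k C(k + r - 1, r - 1) x^k follows by substituting y = c x into 1/(1 - y)^r = sum_{k>=0} C(k + r - 1, r - 1) y^k.
For c = 4, r = 2, k = 3:
4^3 * C(4, 1) = 64 * 4 = 256.

256


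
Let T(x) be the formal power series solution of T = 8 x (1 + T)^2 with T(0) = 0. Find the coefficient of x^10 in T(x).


Apply the Lagrange inversion formula: if T = 8 x * phi(T) with phi(t) = (1 + t)^2, then [x^n] T = 8^n * (1/n) [t^(n-1)] phi(t)^n = 8^n * (1/n) [t^(n-1)] (1 + t)^(2n) = 8^n * (1/n) C(2n, n-1).
Using the identity C(2n, n-1) = C(2n, n) * n / (n+1), the unscaled factor equals C(2n, n) / (n+1) = C_n, the n-th Catalan number.
For n = 10: C_10 = C(20, 10) / 11 = 184756/11 = 16796.
With the 8^10 = 1073741824 factor, the coefficient is 1073741824 * 16796 = 18034567675904.

18034567675904


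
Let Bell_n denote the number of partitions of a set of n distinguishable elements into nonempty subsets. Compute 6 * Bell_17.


Bell_17 can be computed from the Bell triangle or from Dobinski's identity Bell_n = (1/e) * sum_{k>=0} k^n / k!.
Computing Bell_17 = 82864869804.
Then 6 * 82864869804 = 497189218824.

497189218824


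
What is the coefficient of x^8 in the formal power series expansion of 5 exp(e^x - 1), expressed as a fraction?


exp(e^x - 1) is the exponential generating function for the Bell numbers Bell_k: exp(e^x - 1) = sum_{k>=0} Bell_k x^k / k!.
So the coefficient of x^8 in 5 exp(e^x - 1) is 5 Bell_8 / 8!.
Computing: Bell_8 = 4140 and 8! = 40320, giving
5 * 4140/40320 = 115/224.

115/224


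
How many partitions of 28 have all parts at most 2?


Using the generating function (1-x)^(-1)(1-x^2)^(-1),
the coefficient of x^28 counts these restricted partitions.
Result = 15

15


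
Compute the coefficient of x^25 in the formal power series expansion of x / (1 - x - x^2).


Let f(x) = sum_{k>=0} a_k x^k. Multiplying f(x) * (1 - x - x^2) = x and matching coefficients gives a_0 = 0, a_1 = 1, and a_k = a_{k-1} + a_{k-2} for k >= 2. These are the Fibonacci numbers F_k.
Iterating from F_0 = 0, F_1 = 1:
F_0=0, F_1=1, F_2=1, F_3=2, F_4=3, F_5=5, F_6=8, F_7=13, F_8=21, F_9=34, ...
F_25 = 75025.

75025


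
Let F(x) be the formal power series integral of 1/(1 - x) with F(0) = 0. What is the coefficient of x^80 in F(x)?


1/(1 - x) = sum_{k>=0} x^k. Integrating termwise and using F(0) = 0 gives
F(x) = sum_{k>=0} x^(k+1) / (k+1) = sum_{m>=1} x^m / m = -ln(1 - x).
So the coefficient of x^80 is 1/80 = 1/80.

1/80


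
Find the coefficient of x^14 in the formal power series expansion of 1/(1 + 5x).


Write 1/(1 + c x) = 1/(1 - (-c) x) and apply the geometric-series identity
1/(1 - y) = sum_{k>=0} y^k to get 1/(1 + c x) = sum_{k>=0} (-c)^k x^k.
So the coefficient of x^k is (-c)^k = (-1)^k * c^k.
Here c = 5 and k = 14:
(-5)^14 = 1 * 6103515625 = 6103515625

6103515625


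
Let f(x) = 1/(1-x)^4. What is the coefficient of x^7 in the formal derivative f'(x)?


Differentiate: d/dx [ 1/(1-x)^r ] = r / (1-x)^(r+1).
Here r = 4, so f'(x) = 4 / (1-x)^5.
The expansion of 1/(1-x)^(r+1) has coefficient of x^n equal to C(n+r, r).
So the coefficient of x^7 in f'(x) is
4 * C(11, 4) = 4 * 330 = 1320

1320


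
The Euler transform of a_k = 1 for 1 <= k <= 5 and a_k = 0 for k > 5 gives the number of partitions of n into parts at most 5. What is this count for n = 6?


Partitions of 6 into parts at most 5:
Using generating function (1-x)^(-1)(1-x^2)^(-1)...(1-x^5)^(-1),
the coefficient of x^6 = 10

10


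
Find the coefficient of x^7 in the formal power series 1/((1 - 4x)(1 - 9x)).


By partial fractions or Cauchy convolution:
The coefficient equals sum_{k=0}^{7} 4^k * 9^(7-k).
= 8596237

8596237


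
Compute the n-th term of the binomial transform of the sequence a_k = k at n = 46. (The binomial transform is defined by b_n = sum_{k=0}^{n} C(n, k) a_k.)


With a_k = k, b_n = sum_{k=0}^{n} C(n, k) k. Using k * C(n, k) = n * C(n-1, k-1) gives b_n = n * sum_{k>=1} C(n-1, k-1) = n * 2^(n-1).
For n = 46: 46 * 2^45 = 46 * 35184372088832 = 1618481116086272.

1618481116086272


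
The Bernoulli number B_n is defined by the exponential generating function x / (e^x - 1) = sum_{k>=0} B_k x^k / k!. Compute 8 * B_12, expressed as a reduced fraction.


Bernoulli numbers can also be computed recursively via B_0 = 1 and sum_{j=0}^{m} C(m+1, j) B_j = 0 for m >= 1. Odd-index Bernoulli numbers vanish for k >= 3.
Computing B_12 = -691/2730, so 8 * B_12 = 8 * -691/2730 = -2764/1365.

-2764/1365


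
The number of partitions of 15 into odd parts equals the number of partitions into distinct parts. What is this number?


Computing partitions of 15 into odd parts (1, 3, 5, ...):
Using the generating function prod_{k>=0} 1/(1-x^(2k+1)),
the count is 27

27


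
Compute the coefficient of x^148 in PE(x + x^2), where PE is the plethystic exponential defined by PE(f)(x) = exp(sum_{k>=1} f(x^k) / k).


With f(x) = x + x^2, the exponent is sum_{k>=1} (x^k + x^(2k)) / k = -ln(1 - x) - ln(1 - x^2). Exponentiating:
PE(x + x^2) = 1 / ((1 - x)(1 - x^2)).
This is the generating function for partitions of n into parts of size 1 or 2. The number of 2's can be any j in 0..74, and the rest are 1's, so
[x^148] = floor(148/2) + 1 = 75.

75


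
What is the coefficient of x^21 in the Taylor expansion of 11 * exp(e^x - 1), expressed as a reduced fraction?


exp(e^x - 1) = sum_{k>=0} Bell_k x^k / k!, where Bell_k is the k-th Bell number.
So the coefficient of x^21 is 11 * Bell_21 / 21!.
Computing: Bell_21 = 474869816156751 and 21! = 51090942171709440000, giving
11 * 474869816156751/51090942171709440000 = 158289938718917/1548210368839680000.

158289938718917/1548210368839680000


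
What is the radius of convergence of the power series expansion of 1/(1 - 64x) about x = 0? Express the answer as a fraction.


Expanding 1/(1 - 64x) = sum_{k>=0} 64^k x^k, the series converges when |64x| < 1, i.e., |x| < 1/64.
So the radius of convergence is 1/64 = 1/64.

1/64


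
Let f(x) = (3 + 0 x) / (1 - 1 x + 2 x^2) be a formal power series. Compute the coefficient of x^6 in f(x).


Write f(x) = sum_{k>=0} a_k x^k. Multiplying both sides by 1 - 1 x + 2 x^2 gives
(1 - 1 x + 2 x^2) sum_{k>=0} a_k x^k = 3 + 0 x.
Matching coefficients:
 x^0: a_0 = 3
 x^1: a_1 - 1 a_0 = 0  =>  a_1 = 1*3 + 0 = 3
 x^k (k >= 2): a_k = 1 a_{k-1} - 2 a_{k-2}.
Iterating: a_2 = -3, a_3 = -9, a_4 = -3, a_5 = 15, a_6 = 21.
So the coefficient of x^6 is 21.

21


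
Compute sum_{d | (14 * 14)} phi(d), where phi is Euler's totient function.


First, 14 * 14 = 196. One classical identity is sum_{d | n} phi(d) = n (each k in [1, n] has a unique gcd with n, and among the k's with gcd(k, n) = n/d there are phi(d) of them). So the sum equals 196. We also verify directly:
Divisors of 196: 1, 2, 4, 7, 14, 28, 49, 98, 196.
phi values: 1, 1, 2, 6, 6, 12, 42, 42, 84.
Sum = 196.

196


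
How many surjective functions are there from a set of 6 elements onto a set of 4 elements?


By inclusion-exclusion on which target elements are missed, the number of surjections from an n-set onto a k-set is
surj(n, k) = sum_{j=0}^{k} (-1)^j C(k, j) (k - j)^n.
Equivalently surj(n, k) = k! * S(n, k), where S(n, k) is the Stirling number of the second kind.
For n = 6, k = 4:
S(6, 4) = 65, so
surj = 4! * 65 = 24 * 65 = 1560.

1560


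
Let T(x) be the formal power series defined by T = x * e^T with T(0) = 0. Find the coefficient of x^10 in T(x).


Apply the Lagrange inversion formula: if T = x * phi(T) with phi(t) = e^t, then
[x^n] T = (1/n) [t^(n-1)] phi(t)^n = (1/n) [t^(n-1)] e^(n t) = (1/n) * n^(n-1) / (n-1)! = n^(n-1) / n!.
When c = 1 this is the Cayley count of rooted labeled trees on n vertices, divided by n!.
For n = 10: 10^9 / 10! = 1000000000/3628800 = 156250/567.

156250/567


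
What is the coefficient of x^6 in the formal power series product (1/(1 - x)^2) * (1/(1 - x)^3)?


Combine the factors: (1/(1 - x)^2) * (1/(1 - x)^3) = 1/(1 - x)^5.
Then use 1/(1 - x)^r = sum_{k>=0} C(k + r - 1, r - 1) x^k with r = 5 and k = 6:
C(10, 4) = 210.

210


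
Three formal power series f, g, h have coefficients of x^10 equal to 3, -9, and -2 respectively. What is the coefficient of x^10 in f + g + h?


Series addition is componentwise:
3 + -9 + -2
= -8

-8


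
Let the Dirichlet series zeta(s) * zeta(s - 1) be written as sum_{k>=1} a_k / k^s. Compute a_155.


Convolution gives a_k = sum_{d | k} d * 1 = sum_{d | k} d = sigma(k), the sum of positive divisors of k.
For k = 155, the divisors are 1, 5, 31, 155, so
sigma(155) = 1 + 5 + 31 + 155 = 192.

192


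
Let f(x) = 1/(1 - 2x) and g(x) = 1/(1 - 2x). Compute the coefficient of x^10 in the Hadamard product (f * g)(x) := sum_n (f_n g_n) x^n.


f has coefficients f_k = 2^k and g has coefficients g_k = 2^k, so the Hadamard product has coefficient (f*g)_k = 2^k * 2^k = 4^k.
For k = 10: 4^10 = 1048576.

1048576


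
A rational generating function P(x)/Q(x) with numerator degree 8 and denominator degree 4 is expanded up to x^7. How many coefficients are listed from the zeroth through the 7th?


Expanding up to x^7 gives the coefficients for x^0, x^1, ..., x^7.
That is 7 + 1 = 8 coefficients in total.

8


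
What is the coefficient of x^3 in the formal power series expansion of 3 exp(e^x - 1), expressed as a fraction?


exp(e^x - 1) is the exponential generating function for the Bell numbers Bell_k: exp(e^x - 1) = sum_{k>=0} Bell_k x^k / k!.
So the coefficient of x^3 in 3 exp(e^x - 1) is 3 Bell_3 / 3!.
Computing: Bell_3 = 5 and 3! = 6, giving
3 * 5/6 = 5/2.

5/2


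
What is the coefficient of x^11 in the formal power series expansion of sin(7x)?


The Maclaurin series is sin(t) = sum_{k>=0} (-1)^k t^(2k+1) / (2k+1)!, so substituting t = 7x, only odd powers of x are nonzero, with coefficient of x^(2k+1) equal to (-1)^k 7^(2k+1) / (2k+1)!.
Write 11 = 2*5 + 1, giving the coefficient (-1)^5 * 7^11 / 11! = -1977326743/39916800 = -282475249/5702400.

-282475249/5702400


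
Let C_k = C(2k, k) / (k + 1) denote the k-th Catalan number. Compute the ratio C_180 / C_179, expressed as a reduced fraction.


Using C_k = (2k)! / (k! (k+1)!), the ratio C_{k+1}/C_k simplifies to
C_{k+1}/C_k = [(2k+2)! / ((k+1)! (k+2)!)] * [k! (k+1)! / (2k)!]
 = (2k+2)(2k+1) / ((k+1)(k+2)) = 2(2k+1) / (k+2).
For k = 179: 2(2*179 + 1) / (179 + 2) = 718/181 = 718/181.

718/181


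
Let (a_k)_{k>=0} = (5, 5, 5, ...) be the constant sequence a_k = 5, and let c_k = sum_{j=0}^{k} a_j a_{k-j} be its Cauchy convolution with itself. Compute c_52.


Since a_j = 5 for all j >= 0, the convolution sum becomes
c_k = sum_{j=0}^{k} 5 * 5 = 25 * (k + 1).
Equivalently, the generating function of (a_k) is 5/(1 - x) and its square is 25/(1 - x)^2 = sum_{k>=0} 25(k + 1) x^k.
For k = 52: 25 * 53 = 1325.

1325


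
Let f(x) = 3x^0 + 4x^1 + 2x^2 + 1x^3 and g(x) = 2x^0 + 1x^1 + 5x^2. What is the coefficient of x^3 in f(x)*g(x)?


Cauchy product at x^3:
4*5 + 2*1 + 1*2
= 24

24


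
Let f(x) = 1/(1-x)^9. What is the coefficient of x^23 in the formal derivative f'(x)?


Differentiate: d/dx [ 1/(1-x)^r ] = r / (1-x)^(r+1).
Here r = 9, so f'(x) = 9 / (1-x)^10.
The expansion of 1/(1-x)^(r+1) has coefficient of x^n equal to C(n+r, r).
So the coefficient of x^23 in f'(x) is
9 * C(32, 9) = 9 * 28048800 = 252439200

252439200


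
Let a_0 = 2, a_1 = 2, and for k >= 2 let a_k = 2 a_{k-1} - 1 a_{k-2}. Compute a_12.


Iterating the recurrence forward:
a_0 = 2
a_1 = 2
a_2 = 2*2 - 1*2 = 2
a_3 = 2*2 - 1*2 = 2
a_4 = 2*2 - 1*2 = 2
a_5 = 2*2 - 1*2 = 2
a_6 = 2*2 - 1*2 = 2
a_7 = 2*2 - 1*2 = 2
a_8 = 2*2 - 1*2 = 2
a_9 = 2*2 - 1*2 = 2
a_10 = 2*2 - 1*2 = 2
a_11 = 2*2 - 1*2 = 2
a_12 = 2*2 - 1*2 = 2
So a_12 = 2.

2


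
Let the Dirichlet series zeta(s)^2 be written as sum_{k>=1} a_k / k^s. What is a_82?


The Dirichlet convolution of the constant function 1 with itself gives (1 * 1)(k) = sum_{d | k} 1 = d(k), the number of positive divisors of k.
Since zeta(s) = sum_{k>=1} 1/k^s, we have zeta(s)^2 = sum_{k>=1} d(k)/k^s, so a_k = d(k).
For k = 82: the divisors are 1, 2, 41, 82.
Count = 4.

4


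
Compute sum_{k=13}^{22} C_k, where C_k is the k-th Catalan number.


C_13 through C_22: 742900, 2674440, 9694845, 35357670, 129644790, 477638700, 1767263190, 6564120420, 24466267020, 91482563640
Sum = 742900 + 2674440 + 9694845 + 35357670 + 129644790 + 477638700 + 1767263190 + 6564120420 + 24466267020 + 91482563640
= 124935967615

124935967615


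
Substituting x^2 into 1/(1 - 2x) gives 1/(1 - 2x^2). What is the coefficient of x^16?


The coefficient of x^(2m) in 1/(1 - 2x^2) is 2^m.
With n = 16 = 2*8, the coefficient is 2^8 = 256.

256


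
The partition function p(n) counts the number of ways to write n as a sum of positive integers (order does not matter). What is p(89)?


Using the generating function prod_{k>=1} 1/(1-x^k), we compute p(89).
By dynamic programming over parts 1 through 89:
p(89) = 49995925

49995925


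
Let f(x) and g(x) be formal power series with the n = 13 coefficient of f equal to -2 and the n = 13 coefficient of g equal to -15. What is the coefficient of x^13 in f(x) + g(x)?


Addition of formal power series is termwise.
The coefficient of x^13 in f + g = -2 + -15
= -17

-17


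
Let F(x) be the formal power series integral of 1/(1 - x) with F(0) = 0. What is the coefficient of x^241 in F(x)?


1/(1 - x) = sum_{k>=0} x^k. Integrating termwise and using F(0) = 0 gives
F(x) = sum_{k>=0} x^(k+1) / (k+1) = sum_{m>=1} x^m / m = -ln(1 - x).
So the coefficient of x^241 is 1/241 = 1/241.

1/241


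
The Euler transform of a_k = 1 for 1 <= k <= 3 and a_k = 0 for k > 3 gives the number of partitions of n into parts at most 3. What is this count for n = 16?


Partitions of 16 into parts at most 3:
Using generating function (1-x)^(-1)(1-x^2)^(-1)(1-x^3)^(-1),
the coefficient of x^16 = 30

30


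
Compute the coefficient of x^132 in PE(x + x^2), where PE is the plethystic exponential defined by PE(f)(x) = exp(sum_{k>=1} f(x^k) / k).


With f(x) = x + x^2, the exponent is sum_{k>=1} (x^k + x^(2k)) / k = -ln(1 - x) - ln(1 - x^2). Exponentiating:
PE(x + x^2) = 1 / ((1 - x)(1 - x^2)).
This is the generating function for partitions of n into parts of size 1 or 2. The number of 2's can be any j in 0..66, and the rest are 1's, so
[x^132] = floor(132/2) + 1 = 67.

67


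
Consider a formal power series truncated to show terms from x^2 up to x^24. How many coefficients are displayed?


From x^2 to x^24 inclusive, the count is 24 - 2 + 1 = 23.

23


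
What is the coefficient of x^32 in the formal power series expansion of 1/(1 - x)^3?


The negative binomial / multiset identity is
1/(1 - x)^r = sum_{k>=0} C(k + r - 1, r - 1) x^k.
Here r = 3 and k = 32, so the coefficient is
C(32 + 2, 2) = C(34, 2)
= 561

561


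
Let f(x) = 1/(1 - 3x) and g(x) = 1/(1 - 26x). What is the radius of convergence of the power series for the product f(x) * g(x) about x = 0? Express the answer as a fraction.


The radius of 1/(1 - 3x) is 1/3 (nearest singularity at x = 1/3), and the radius of 1/(1 - 26x) is 1/26.
The product f(x)*g(x) = 1/((1 - 3x)(1 - 26x)) has singularities at both 1/3 and 1/26, so its radius of convergence is the distance to the nearest one:
min(1/3, 1/26) = 1/26.

1/26


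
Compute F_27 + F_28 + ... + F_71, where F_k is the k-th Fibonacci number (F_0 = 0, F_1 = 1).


Use the identity sum_{k=0}^{N} F_k = F_{N+2} - 1 (which follows from F_{k+2} - F_{k+1} = F_k). Then
sum_{k=27}^{71} F_k = (F_{73} - 1) - (F_{28} - 1) = F_{73} - F_{28}.
Computing: F_{73} = 806515533049393, F_{28} = 317811, so
Sum = 806515533049393 - 317811 = 806515532731582.

806515532731582


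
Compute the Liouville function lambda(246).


The Liouville function is lambda(k) = (-1)^Omega(k), where Omega(k) counts the prime factors of k with multiplicity.
Factoring: 246 = 2 * 3 * 41, so Omega(246) = 3.
lambda(246) = (-1)^3 = -1.

-1


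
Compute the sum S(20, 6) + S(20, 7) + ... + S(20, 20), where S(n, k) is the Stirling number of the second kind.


By definition, S(n, k) counts partitions of an n-set into exactly k nonempty blocks.
Computing row n = 20 for k = 6..20:
S(20, k): 4306078895384, 11143554045652, 15170932662679, 12011282644725, 5917584964655, 1900842429486, 411016633391, 61068660380, 6302524580, 452329200, 22350954, 741285, 15675, 190, 1
Sum = 50929138898237.

50929138898237


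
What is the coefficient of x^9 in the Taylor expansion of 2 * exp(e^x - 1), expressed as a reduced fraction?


exp(e^x - 1) = sum_{k>=0} Bell_k x^k / k!, where Bell_k is the k-th Bell number.
So the coefficient of x^9 is 2 * Bell_9 / 9!.
Computing: Bell_9 = 21147 and 9! = 362880, giving
2 * 21147/362880 = 1007/8640.

1007/8640


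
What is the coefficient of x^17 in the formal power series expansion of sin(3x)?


The Maclaurin series is sin(t) = sum_{k>=0} (-1)^k t^(2k+1) / (2k+1)!, so substituting t = 3x, only odd powers of x are nonzero, with coefficient of x^(2k+1) equal to (-1)^k 3^(2k+1) / (2k+1)!.
Write 17 = 2*8 + 1, giving the coefficient (-1)^8 * 3^17 / 17! = 129140163/355687428096000 = 177147/487911424000.

177147/487911424000


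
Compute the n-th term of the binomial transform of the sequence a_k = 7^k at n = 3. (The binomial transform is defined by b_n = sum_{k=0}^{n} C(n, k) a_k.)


With a_k = 7^k, b_n = sum_{k=0}^{n} C(n, k) 7^k = (1 + 7)^n by the binomial theorem.
For n = 3: (1 + 7)^3 = 8^3 = 512.

512


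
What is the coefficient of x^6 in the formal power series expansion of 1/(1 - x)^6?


The expansion 1/(1 - x)^r = sum_{k>=0} C(k + r - 1, r - 1) x^k follows from the multiset / negative-binomial theorem (or from repeated differentiation of the geometric series).
For r = 6 and k = 6:
C(11, 5) = 39916800 / (120 * 720) = 462.

462


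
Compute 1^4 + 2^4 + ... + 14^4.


This power sum has a closed form given by Faulhaber's formula
sum_{k=1}^{m} k^p = (1 / (p + 1)) * sum_{j=0}^{p} C(p + 1, j) B_j m^(p + 1 - j),
but for small m direct computation is fastest:
1 + 16 + 81 + 256 + 625 + 1296 + 2401 + 4096 + 6561 + 10000 + 14641 + 20736 + 28561 + 38416 = 127687.

127687


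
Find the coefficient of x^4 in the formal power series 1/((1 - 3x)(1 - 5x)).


By partial fractions or Cauchy convolution:
The coefficient equals sum_{k=0}^{4} 3^k * 5^(4-k).
= 1441

1441


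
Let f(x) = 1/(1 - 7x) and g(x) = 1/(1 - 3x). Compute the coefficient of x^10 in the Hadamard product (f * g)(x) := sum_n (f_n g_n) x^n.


f has coefficients f_k = 7^k and g has coefficients g_k = 3^k, so the Hadamard product has coefficient (f*g)_k = 7^k * 3^k = 21^k.
For k = 10: 21^10 = 16679880978201.

16679880978201


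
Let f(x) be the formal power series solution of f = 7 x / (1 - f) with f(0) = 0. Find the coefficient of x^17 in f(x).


Apply Lagrange inversion: f = 7 x * phi(f) with phi(t) = 1/(1 - t), so
[x^n] f = 7^n * (1/n) [t^(n-1)] phi(t)^n = 7^n * (1/n) [t^(n-1)] (1 - t)^(-n) = 7^n * (1/n) C(2n - 2, n - 1) = 7^n * C_{n-1}.
For n = 17: C_16 = C(32, 16) / 17 = 601080390/17 = 35357670.
With the 7^17 = 232630513987207 factor, the coefficient is 232630513987207 * 35357670 = 8225272945490049327690.

8225272945490049327690


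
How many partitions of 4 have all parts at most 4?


Using the generating function (1-x)^(-1)(1-x^2)^(-1)...(1-x^4)^(-1),
the coefficient of x^4 counts these restricted partitions.
Result = 5

5


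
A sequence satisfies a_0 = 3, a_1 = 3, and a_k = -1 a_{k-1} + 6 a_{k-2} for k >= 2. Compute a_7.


The characteristic equation is t^2 + 1 t - 6 = 0, with roots r_1 = 2 and r_2 = -3 (so c_1 = r_1 + r_2, c_2 = -r_1 r_2 as required).
One can use the closed form a_n = A r_1^n + B r_2^n, but direct iteration is more reliable:
a_0 = 3, a_1 = 3, a_2 = 15, a_3 = 3, a_4 = 87, a_5 = -69, a_6 = 591, a_7 = -1005.
So a_7 = -1005.

-1005


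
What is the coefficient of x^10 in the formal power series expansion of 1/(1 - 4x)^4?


The general identity 1/(1 - c x)^r = sum_{k>=0} c^k C(k + r - 1, r - 1) x^k follows by substituting y = c x into 1/(1 - y)^r = sum_{k>=0} C(k + r - 1, r - 1) y^k.
For c = 4, r = 4, k = 10:
4^10 * C(13, 3) = 1048576 * 286 = 299892736.

299892736


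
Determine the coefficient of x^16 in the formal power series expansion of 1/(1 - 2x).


The geometric series identity gives 1/(1 - c x) = sum_{k>=0} c^k x^k, so the coefficient of x^k is c^k.
Here c = 2 and k = 16.
Computing: 2^16 = 65536

65536


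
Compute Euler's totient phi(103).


phi(n) counts integers in [1, n] coprime to n. Using the multiplicative formula phi(n) = n * prod_{p | n} (1 - 1/p):
103 = 103, so
phi(103) = 103 * (1 - 1/103) = 102.

102


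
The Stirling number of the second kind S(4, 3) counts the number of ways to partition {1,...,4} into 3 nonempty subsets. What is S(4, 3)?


Using the explicit formula S(n,k) = (1/k!) sum_{j=0}^{k} (-1)^(k-j) C(k,j) j^n:
S(4, 3) = 6
Equivalently, S(n,k) is n! times the coefficient of x^n in the EGF (e^x - 1)^k / k!.

6


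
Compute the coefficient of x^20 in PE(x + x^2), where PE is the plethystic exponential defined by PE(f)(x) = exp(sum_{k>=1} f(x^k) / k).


With f(x) = x + x^2, the exponent is sum_{k>=1} (x^k + x^(2k)) / k = -ln(1 - x) - ln(1 - x^2). Exponentiating:
PE(x + x^2) = 1 / ((1 - x)(1 - x^2)).
This is the generating function for partitions of n into parts of size 1 or 2. The number of 2's can be any j in 0..10, and the rest are 1's, so
[x^20] = floor(20/2) + 1 = 11.

11


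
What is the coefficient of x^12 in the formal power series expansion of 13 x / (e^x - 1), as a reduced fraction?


The exponential generating function for Bernoulli numbers is
x / (e^x - 1) = sum_{k>=0} B_k x^k / k!.
So the coefficient of x^12 in 13 x / (e^x - 1) is 13 B_12 / 12!.
Computing: B_12 = -691/2730, 12! = 479001600, giving
13 * -691/2730 / 479001600 = -691/100590336000.

-691/100590336000


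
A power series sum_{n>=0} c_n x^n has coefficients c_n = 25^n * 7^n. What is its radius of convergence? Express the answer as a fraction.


By the root test (Cauchy-Hadamard), the radius is R = 1 / limsup_n |c_n|^(1/n).
Here |c_n|^(1/n) = (25^n * 7^n)^(1/n) = 25 * 7 = 175 for all n.
So R = 1/175 = 1/175.

1/175


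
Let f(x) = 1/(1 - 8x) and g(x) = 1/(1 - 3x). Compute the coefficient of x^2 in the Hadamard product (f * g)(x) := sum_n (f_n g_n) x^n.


f has coefficients f_k = 8^k and g has coefficients g_k = 3^k, so the Hadamard product has coefficient (f*g)_k = 8^k * 3^k = 24^k.
For k = 2: 24^2 = 576.

576


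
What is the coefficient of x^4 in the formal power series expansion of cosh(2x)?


The Maclaurin series is cosh(t) = sum_{m>=0} t^(2m) / (2m)!, so substituting t = 2x, only even powers of x are nonzero, with coefficient of x^(2m) equal to 2^(2m) / (2m)!.
For x^4 the coefficient is 2^4/4! = 16/24 = 2/3.

2/3


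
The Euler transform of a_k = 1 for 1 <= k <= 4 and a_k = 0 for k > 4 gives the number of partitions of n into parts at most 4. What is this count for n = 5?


Partitions of 5 into parts at most 4:
Using generating function (1-x)^(-1)(1-x^2)^(-1)...(1-x^4)^(-1),
the coefficient of x^5 = 6

6


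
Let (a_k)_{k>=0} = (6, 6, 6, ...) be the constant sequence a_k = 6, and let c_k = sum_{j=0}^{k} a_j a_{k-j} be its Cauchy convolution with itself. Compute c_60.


Since a_j = 6 for all j >= 0, the convolution sum becomes
c_k = sum_{j=0}^{k} 6 * 6 = 36 * (k + 1).
Equivalently, the generating function of (a_k) is 6/(1 - x) and its square is 36/(1 - x)^2 = sum_{k>=0} 36(k + 1) x^k.
For k = 60: 36 * 61 = 2196.

2196


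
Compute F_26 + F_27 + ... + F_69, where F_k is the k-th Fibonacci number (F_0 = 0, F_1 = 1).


Use the identity sum_{k=0}^{N} F_k = F_{N+2} - 1 (which follows from F_{k+2} - F_{k+1} = F_k). Then
sum_{k=26}^{69} F_k = (F_{71} - 1) - (F_{27} - 1) = F_{71} - F_{27}.
Computing: F_{71} = 308061521170129, F_{27} = 196418, so
Sum = 308061521170129 - 196418 = 308061520973711.

308061520973711


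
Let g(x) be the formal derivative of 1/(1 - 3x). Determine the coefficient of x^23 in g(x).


Differentiate termwise: d/dx sum_{k>=0} 3^k x^k = sum_{k>=1} k 3^k x^(k-1) = sum_{j>=0} (j+1) 3^(j+1) x^j.
Equivalently, d/dx [1/(1 - 3x)] = 3/(1 - 3x)^2.
For j = 23: 24 * 3^24 = 24 * 282429536481 = 6778308875544.

6778308875544


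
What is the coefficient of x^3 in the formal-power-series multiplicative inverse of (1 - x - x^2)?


Let the inverse be f(x) = sum_{k>=0} a_k x^k. From f(x) * (1 - x - x^2) = 1 and matching coefficients:
 x^0: a_0 = 1.
 x^1: a_1 - a_0 = 0, so a_1 = 1.
 x^k (k >= 2): a_k - a_{k-1} - a_{k-2} = 0, i.e. a_k = a_{k-1} + a_{k-2}.
This is the Fibonacci-type recurrence shifted so that a_0 = a_1 = 1.
Iterating: a_0=1, a_1=1, a_2=2, a_3=3
a_3 = 3.

3


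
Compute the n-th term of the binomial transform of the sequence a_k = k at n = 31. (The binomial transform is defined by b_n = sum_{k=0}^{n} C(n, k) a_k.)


With a_k = k, b_n = sum_{k=0}^{n} C(n, k) k. Using k * C(n, k) = n * C(n-1, k-1) gives b_n = n * sum_{k>=1} C(n-1, k-1) = n * 2^(n-1).
For n = 31: 31 * 2^30 = 31 * 1073741824 = 33285996544.

33285996544


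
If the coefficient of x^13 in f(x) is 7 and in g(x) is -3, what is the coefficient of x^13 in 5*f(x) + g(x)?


Scalar multiplication scales coefficients: 5 * 7 = 35.
Then add the g coefficient: 35 + -3
= 32

32
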